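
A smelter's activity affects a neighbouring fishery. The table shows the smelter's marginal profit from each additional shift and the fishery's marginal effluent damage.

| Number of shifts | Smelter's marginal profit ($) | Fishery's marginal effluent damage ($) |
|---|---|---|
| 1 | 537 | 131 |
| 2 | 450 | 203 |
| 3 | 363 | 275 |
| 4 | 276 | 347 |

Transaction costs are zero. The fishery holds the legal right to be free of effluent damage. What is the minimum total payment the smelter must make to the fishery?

Efficient level: marginal profit ≥ marginal effluent damage through level 3, so k* = 3.
With the fishery holding the right, the smelter must at least compensate total damage at k*: 131 + 203 + 275 = 609.

$609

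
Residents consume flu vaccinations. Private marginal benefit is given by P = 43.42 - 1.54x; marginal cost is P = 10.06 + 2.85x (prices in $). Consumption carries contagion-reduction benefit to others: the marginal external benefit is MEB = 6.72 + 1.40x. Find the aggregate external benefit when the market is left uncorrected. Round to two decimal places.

$91.49

Market equilibrium (private): 10.06 + 2.85x = 43.42 - 1.54x → x_m = 7.5991.
Total external benefit = ∫₀^{x_m} (6.72 + 1.40x) dx = 6.72×7.5991 + ½×1.40×7.5991² = 91.4884.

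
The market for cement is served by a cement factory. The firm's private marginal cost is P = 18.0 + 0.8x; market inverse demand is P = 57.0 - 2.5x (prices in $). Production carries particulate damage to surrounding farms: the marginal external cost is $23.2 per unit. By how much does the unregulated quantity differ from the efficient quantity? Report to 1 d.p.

7.0 units

Market equilibrium (private): 18.0 + 0.8x = 57.0 - 2.5x → x_m = 11.8182.
Social marginal cost = private MC + MEC = 41.2 + 0.8x.
Set SMC = demand: 41.2 + 0.8x = 57.0 - 2.5x → x* = 4.7879.
Gap = |11.8182 − 4.7879| = 7.0303.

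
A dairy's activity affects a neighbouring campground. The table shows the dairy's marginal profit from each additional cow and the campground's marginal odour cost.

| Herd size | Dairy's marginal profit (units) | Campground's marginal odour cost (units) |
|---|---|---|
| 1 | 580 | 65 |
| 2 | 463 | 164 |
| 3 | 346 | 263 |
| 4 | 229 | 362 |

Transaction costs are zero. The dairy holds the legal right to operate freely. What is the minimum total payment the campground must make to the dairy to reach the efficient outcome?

Left alone the dairy would choose level 4 (marginal profit stays positive).
Efficient level: k* = 3 (marginal profit ≥ marginal odour cost through 3).
The campground must at least cover the dairy's forgone profit from cutting 4→3: 229 = 229.

229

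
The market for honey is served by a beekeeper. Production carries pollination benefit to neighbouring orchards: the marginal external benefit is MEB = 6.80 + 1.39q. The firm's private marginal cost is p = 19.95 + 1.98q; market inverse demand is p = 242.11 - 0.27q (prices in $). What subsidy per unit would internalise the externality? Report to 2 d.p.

Social marginal cost = private MC − MEB = 13.15 + 0.59q.
Set SMC = demand: 13.15 + 0.59q = 242.11 - 0.27q → q* = 266.2326.
The Pigouvian subsidy equals MEB at q*: 6.80 + 1.39×266.2326 = 376.8633.

subsidy = $376.86 per unit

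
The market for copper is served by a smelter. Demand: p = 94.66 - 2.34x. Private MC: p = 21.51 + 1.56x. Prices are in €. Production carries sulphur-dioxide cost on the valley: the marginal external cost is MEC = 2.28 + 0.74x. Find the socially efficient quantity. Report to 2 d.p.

Social marginal cost = private MC + MEC = 23.79 + 2.30x.
Set SMC = demand: 23.79 + 2.30x = 94.66 - 2.34x → x* = 15.2737.

x* = 15.27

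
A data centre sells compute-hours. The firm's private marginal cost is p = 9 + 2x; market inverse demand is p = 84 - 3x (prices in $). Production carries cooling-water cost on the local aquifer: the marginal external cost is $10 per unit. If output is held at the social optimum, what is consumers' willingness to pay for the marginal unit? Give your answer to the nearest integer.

Social marginal cost = private MC + MEC = 19 + 2x.
Set SMC = demand: 19 + 2x = 84 - 3x → x* = 13.0000.
Consumer price on the demand curve at x*: 84 − 3×13.0000 = 45.0000.

P = $45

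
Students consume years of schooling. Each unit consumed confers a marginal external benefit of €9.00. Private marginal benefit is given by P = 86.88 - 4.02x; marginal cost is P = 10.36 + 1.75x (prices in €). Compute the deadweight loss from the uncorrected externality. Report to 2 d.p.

Market equilibrium (private): 10.36 + 1.75x = 86.88 - 4.02x → x_m = 13.2617.
Social marginal benefit = demand + MEB = 95.88 - 4.02x.
Set SMB = MC: 95.88 - 4.02x = 10.36 + 1.75x → x* = 14.8215.
The welfare-loss triangle has base |x_m − x*| and height MEB(x_m) (the vertical gap between SMB and MC is zero at x* and MEB at x_m).
DWL = ½ × 1.5598 × 9.0000 = 7.0191.

DWL = €7.02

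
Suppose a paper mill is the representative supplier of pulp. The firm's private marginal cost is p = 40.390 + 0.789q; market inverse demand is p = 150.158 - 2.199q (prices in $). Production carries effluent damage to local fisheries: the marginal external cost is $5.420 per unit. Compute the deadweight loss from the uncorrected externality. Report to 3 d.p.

Market equilibrium (private): 40.390 + 0.789q = 150.158 - 2.199q → q_m = 36.7363.
Social marginal cost = private MC + MEC = 45.810 + 0.789q.
Set SMC = demand: 45.810 + 0.789q = 150.158 - 2.199q → q* = 34.9224.
Between q* and q_m the wedge SMC − demand runs linearly from 0 to MEC(q_m), so the loss is a triangle.
DWL = ½ × 1.8139 × 5.4200 = 4.9157.

DWL = $4.916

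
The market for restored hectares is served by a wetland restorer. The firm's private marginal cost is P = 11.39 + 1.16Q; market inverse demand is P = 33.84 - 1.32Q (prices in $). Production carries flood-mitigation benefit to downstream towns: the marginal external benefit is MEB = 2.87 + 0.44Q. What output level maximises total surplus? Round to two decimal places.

Social marginal cost = private MC − MEB = 8.52 + 0.72Q.
Set SMC = demand: 8.52 + 0.72Q = 33.84 - 1.32Q → Q* = 12.4118.

Q* = 12.41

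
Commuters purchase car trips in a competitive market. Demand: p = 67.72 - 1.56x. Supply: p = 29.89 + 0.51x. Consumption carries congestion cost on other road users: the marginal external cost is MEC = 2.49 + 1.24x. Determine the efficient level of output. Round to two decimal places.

x* = 10.68

Social marginal benefit = demand − MEC = 65.23 - 2.80x.
Set SMB = MC: 65.23 - 2.80x = 29.89 + 0.51x → x* = 10.6767.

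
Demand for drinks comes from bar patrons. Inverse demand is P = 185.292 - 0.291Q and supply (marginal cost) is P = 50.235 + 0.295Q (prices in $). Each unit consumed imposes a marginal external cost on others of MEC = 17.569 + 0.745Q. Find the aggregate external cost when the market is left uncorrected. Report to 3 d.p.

Market equilibrium (private): 50.235 + 0.295Q = 185.292 - 0.291Q → Q_m = 230.4727.
Total external cost = ∫₀^{Q_m} (17.569 + 0.745Q) dQ = 17.569×230.4727 + ½×0.745×230.4727² = 23835.5052.

$23835.505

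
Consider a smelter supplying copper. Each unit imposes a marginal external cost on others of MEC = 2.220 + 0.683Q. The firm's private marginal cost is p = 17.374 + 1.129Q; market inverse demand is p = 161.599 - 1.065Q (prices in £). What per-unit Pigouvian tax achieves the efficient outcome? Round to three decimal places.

tax = £35.932 per unit

Social marginal cost = private MC + MEC = 19.594 + 1.812Q.
Set SMC = demand: 19.594 + 1.812Q = 161.599 - 1.065Q → Q* = 49.3587.
The Pigouvian tax equals MEC at Q*: 2.220 + 0.683×49.3587 = 35.9320.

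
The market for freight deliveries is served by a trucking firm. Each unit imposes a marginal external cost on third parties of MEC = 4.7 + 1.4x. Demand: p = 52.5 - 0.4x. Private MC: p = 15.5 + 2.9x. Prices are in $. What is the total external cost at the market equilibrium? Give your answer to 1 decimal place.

$140.7

Market equilibrium (private): 15.5 + 2.9x = 52.5 - 0.4x → x_m = 11.2121.
Total external cost = ∫₀^{x_m} (4.7 + 1.4x) dx = 4.7×11.2121 + ½×1.4×11.2121² = 140.6947.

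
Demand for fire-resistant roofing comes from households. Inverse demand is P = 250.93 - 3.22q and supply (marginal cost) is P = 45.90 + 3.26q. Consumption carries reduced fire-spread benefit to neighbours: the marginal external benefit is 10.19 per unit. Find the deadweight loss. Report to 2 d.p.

DWL = 8.01

Market equilibrium (private): 45.90 + 3.26q = 250.93 - 3.22q → q_m = 31.6404.
Social marginal benefit = demand + MEB = 261.12 - 3.22q.
Set SMB = MC: 261.12 - 3.22q = 45.90 + 3.26q → q* = 33.2130.
The loss is the area between SMB and MC from q* to q_m; with linear curves that's a triangle of height MEB(q_m).
DWL = ½ × 1.5726 × 10.1900 = 8.0124.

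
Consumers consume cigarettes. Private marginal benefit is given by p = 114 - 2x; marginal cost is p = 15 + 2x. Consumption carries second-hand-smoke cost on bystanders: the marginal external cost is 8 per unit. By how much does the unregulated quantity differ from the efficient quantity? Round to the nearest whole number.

2 units

Market equilibrium (private): 15 + 2x = 114 - 2x → x_m = 24.7500.
Social marginal benefit = demand − MEC = 106 - 2x.
Set SMB = MC: 106 - 2x = 15 + 2x → x* = 22.7500.
Gap = |24.7500 − 22.7500| = 2.0000.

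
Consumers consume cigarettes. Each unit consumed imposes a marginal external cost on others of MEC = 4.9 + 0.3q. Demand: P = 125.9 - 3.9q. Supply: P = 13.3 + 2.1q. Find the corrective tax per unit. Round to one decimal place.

Social marginal benefit = demand − MEC = 121.0 - 4.2q.
Set SMB = MC: 121.0 - 4.2q = 13.3 + 2.1q → q* = 17.0952.
The Pigouvian tax equals MEC at q*: 4.9 + 0.3×17.0952 = 10.0286.

tax = 10.0 per unit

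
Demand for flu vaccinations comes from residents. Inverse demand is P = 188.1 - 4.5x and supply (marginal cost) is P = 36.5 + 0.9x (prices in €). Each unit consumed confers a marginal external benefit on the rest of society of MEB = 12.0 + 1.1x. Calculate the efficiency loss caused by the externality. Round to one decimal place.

DWL = €213.8

Market equilibrium (private): 36.5 + 0.9x = 188.1 - 4.5x → x_m = 28.0741.
Social marginal benefit = demand + MEB = 200.1 - 3.4x.
Set SMB = MC: 200.1 - 3.4x = 36.5 + 0.9x → x* = 38.0465.
The welfare-loss triangle has base |x_m − x*| and height MEB(x_m) (the vertical gap between SMB and MC is zero at x* and MEB at x_m).
DWL = ½ × 9.9724 × 42.8815 = 213.8157.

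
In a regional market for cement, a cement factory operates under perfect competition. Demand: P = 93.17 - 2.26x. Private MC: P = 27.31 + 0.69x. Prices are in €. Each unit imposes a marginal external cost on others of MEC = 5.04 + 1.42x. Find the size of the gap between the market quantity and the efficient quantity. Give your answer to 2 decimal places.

Market equilibrium (private): 27.31 + 0.69x = 93.17 - 2.26x → x_m = 22.3254.
Social marginal cost = private MC + MEC = 32.35 + 2.11x.
Set SMC = demand: 32.35 + 2.11x = 93.17 - 2.26x → x* = 13.9176.
Gap = |22.3254 − 13.9176| = 8.4078.

8.41 units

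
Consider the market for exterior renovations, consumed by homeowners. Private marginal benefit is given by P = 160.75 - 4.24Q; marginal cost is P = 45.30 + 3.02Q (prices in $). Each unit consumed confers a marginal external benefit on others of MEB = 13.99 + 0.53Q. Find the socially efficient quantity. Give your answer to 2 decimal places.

Social marginal benefit = demand + MEB = 174.74 - 3.71Q.
Set SMB = MC: 174.74 - 3.71Q = 45.30 + 3.02Q → Q* = 19.2333.

Q* = 19.23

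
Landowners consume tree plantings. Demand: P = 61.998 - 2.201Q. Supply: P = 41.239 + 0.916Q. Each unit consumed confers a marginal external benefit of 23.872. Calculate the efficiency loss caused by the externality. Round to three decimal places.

Market equilibrium (private): 41.239 + 0.916Q = 61.998 - 2.201Q → Q_m = 6.6599.
Social marginal benefit = demand + MEB = 85.870 - 2.201Q.
Set SMB = MC: 85.870 - 2.201Q = 41.239 + 0.916Q → Q* = 14.3186.
Between Q* and Q_m the wedge SMB − MC runs linearly from 0 to MEB(Q_m), so the loss is a triangle.
DWL = ½ × 7.6587 × 23.8720 = 91.4142.

DWL = 91.414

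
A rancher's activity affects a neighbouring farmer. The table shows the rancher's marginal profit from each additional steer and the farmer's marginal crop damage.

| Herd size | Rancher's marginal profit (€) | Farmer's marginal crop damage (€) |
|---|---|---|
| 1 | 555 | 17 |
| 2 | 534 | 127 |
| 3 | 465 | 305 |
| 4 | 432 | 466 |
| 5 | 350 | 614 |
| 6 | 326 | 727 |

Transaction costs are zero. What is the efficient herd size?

Bargaining reaches the level where marginal profit last exceeds marginal crop damage.
That holds through level 3 (465 ≥ 305) but not at 4 (432 < 466).

3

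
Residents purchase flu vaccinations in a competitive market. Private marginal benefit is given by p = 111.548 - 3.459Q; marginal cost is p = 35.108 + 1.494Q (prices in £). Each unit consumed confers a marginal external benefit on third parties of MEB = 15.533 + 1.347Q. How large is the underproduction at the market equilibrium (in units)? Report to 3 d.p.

10.072 units

Market equilibrium (private): 35.108 + 1.494Q = 111.548 - 3.459Q → Q_m = 15.4331.
Social marginal benefit = demand + MEB = 127.081 - 2.112Q.
Set SMB = MC: 127.081 - 2.112Q = 35.108 + 1.494Q → Q* = 25.5055.
Gap = |15.4331 − 25.5055| = 10.0724.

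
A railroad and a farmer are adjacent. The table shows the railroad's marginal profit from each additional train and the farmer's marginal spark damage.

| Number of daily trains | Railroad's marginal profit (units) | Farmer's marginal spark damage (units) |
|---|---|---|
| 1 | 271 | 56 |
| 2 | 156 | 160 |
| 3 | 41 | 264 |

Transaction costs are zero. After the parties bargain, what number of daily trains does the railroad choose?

Bargaining reaches the level where marginal profit last exceeds marginal spark damage.
That holds through level 1 (271 ≥ 56) but not at 2 (156 < 160).

1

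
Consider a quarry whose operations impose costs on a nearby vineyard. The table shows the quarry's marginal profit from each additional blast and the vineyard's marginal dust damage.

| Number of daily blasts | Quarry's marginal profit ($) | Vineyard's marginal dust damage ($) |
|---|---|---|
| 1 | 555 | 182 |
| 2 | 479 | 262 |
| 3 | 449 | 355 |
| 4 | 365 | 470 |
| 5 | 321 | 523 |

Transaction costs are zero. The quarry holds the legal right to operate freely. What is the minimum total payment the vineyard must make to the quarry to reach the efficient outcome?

Left alone the quarry would choose level 5 (marginal profit stays positive).
Efficient level: k* = 3 (marginal profit ≥ marginal dust damage through 3).
The vineyard must at least cover the quarry's forgone profit from cutting 5→3: 365 + 321 = 686.

$686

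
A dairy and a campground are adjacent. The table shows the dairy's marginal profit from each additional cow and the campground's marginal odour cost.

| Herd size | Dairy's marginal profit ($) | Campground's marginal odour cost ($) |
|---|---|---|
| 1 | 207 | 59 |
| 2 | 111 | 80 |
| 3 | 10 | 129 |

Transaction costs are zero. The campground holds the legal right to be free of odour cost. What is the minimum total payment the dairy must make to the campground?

Efficient level: marginal profit ≥ marginal odour cost through level 2, so k* = 2.
With the campground holding the right, the dairy must at least compensate total damage at k*: 59 + 80 = 139.

$139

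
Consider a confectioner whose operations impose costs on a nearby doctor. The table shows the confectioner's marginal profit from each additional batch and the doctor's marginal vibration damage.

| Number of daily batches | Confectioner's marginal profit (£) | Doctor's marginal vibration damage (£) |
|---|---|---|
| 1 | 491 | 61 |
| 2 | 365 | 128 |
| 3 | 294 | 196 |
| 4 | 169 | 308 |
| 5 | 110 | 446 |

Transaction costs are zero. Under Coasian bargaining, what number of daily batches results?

Bargaining reaches the level where marginal profit last exceeds marginal vibration damage.
That holds through level 3 (294 ≥ 196) but not at 4 (169 < 308).

3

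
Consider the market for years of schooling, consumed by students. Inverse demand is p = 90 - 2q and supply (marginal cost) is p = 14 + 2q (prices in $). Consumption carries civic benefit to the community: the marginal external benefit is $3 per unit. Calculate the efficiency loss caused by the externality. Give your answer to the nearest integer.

DWL = $1

Market equilibrium (private): 14 + 2q = 90 - 2q → q_m = 19.0000.
Social marginal benefit = demand + MEB = 93 - 2q.
Set SMB = MC: 93 - 2q = 14 + 2q → q* = 19.7500.
Between q* and q_m the wedge SMB − MC runs linearly from 0 to MEB(q_m), so the loss is a triangle.
DWL = ½ × 0.7500 × 3.0000 = 1.1250.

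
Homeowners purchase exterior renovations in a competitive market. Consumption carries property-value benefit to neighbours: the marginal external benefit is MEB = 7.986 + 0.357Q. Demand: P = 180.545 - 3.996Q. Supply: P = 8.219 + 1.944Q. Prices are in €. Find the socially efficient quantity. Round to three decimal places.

Social marginal benefit = demand + MEB = 188.531 - 3.639Q.
Set SMB = MC: 188.531 - 3.639Q = 8.219 + 1.944Q → Q* = 32.2966.

Q* = 32.297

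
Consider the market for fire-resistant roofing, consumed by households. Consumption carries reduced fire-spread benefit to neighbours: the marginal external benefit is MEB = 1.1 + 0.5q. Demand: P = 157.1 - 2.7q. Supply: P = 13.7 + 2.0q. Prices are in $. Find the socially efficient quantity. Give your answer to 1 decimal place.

Social marginal benefit = demand + MEB = 158.2 - 2.2q.
Set SMB = MC: 158.2 - 2.2q = 13.7 + 2.0q → q* = 34.4048.

q* = 34.4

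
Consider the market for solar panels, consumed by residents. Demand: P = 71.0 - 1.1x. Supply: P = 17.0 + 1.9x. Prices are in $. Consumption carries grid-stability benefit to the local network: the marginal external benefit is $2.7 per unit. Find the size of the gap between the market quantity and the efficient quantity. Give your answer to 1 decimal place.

Market equilibrium (private): 17.0 + 1.9x = 71.0 - 1.1x → x_m = 18.0000.
Social marginal benefit = demand + MEB = 73.7 - 1.1x.
Set SMB = MC: 73.7 - 1.1x = 17.0 + 1.9x → x* = 18.9000.
Gap = |18.0000 − 18.9000| = 0.9000.

0.9 units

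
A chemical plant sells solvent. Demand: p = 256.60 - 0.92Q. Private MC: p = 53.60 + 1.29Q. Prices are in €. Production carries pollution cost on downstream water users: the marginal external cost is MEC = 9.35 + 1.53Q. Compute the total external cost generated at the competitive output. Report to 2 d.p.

Market equilibrium (private): 53.60 + 1.29Q = 256.60 - 0.92Q → Q_m = 91.8552.
Total external cost = ∫₀^{Q_m} (9.35 + 1.53Q) dQ = 9.35×91.8552 + ½×1.53×91.8552² = 7313.4401.

€7313.44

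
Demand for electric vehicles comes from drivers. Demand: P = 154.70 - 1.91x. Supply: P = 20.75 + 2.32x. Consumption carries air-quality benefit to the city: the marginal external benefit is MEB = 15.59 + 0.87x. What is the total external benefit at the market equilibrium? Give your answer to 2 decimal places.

Market equilibrium (private): 20.75 + 2.32x = 154.70 - 1.91x → x_m = 31.6667.
Total external benefit = ∫₀^{x_m} (15.59 + 0.87x) dx = 15.59×31.6667 + ½×0.87×31.6667² = 929.8931.

929.89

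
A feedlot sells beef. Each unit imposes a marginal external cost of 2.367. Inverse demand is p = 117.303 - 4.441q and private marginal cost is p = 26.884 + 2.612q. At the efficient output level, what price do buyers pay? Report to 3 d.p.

P = 61.860

Social marginal cost = private MC + MEC = 29.251 + 2.612q.
Set SMC = demand: 29.251 + 2.612q = 117.303 - 4.441q → q* = 12.4843.
Consumer price on the demand curve at q*: 117.303 − 4.441×12.4843 = 61.8602.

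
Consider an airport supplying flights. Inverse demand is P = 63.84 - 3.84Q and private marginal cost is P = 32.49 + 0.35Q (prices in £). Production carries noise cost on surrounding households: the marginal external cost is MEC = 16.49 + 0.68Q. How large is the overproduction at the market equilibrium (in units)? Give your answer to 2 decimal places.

Market equilibrium (private): 32.49 + 0.35Q = 63.84 - 3.84Q → Q_m = 7.4821.
Social marginal cost = private MC + MEC = 48.98 + 1.03Q.
Set SMC = demand: 48.98 + 1.03Q = 63.84 - 3.84Q → Q* = 3.0513.
Gap = |7.4821 − 3.0513| = 4.4308.

4.43 units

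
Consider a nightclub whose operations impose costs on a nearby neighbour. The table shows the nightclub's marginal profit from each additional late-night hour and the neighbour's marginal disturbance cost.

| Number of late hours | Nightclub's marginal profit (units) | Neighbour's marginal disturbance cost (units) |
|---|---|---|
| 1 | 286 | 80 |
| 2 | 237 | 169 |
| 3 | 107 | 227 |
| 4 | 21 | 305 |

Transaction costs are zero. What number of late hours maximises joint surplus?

2

Bargaining reaches the level where marginal profit last exceeds marginal disturbance cost.
That holds through level 2 (237 ≥ 169) but not at 3 (107 < 227).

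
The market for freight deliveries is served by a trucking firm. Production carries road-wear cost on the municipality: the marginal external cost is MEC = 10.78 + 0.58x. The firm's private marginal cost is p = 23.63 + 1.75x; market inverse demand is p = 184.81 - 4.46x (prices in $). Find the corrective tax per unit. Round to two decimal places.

Social marginal cost = private MC + MEC = 34.41 + 2.33x.
Set SMC = demand: 34.41 + 2.33x = 184.81 - 4.46x → x* = 22.1502.
The Pigouvian tax equals MEC at x*: 10.78 + 0.58×22.1502 = 23.6271.

tax = $23.63 per unit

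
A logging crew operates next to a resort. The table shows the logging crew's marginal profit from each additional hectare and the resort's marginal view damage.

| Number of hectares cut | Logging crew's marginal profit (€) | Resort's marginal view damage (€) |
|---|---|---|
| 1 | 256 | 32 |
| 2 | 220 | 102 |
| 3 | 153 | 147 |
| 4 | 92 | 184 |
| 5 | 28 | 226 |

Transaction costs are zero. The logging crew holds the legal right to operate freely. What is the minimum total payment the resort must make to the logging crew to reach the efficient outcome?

€120

Left alone the logging crew would choose level 5 (marginal profit stays positive).
Efficient level: k* = 3 (marginal profit ≥ marginal view damage through 3).
The resort must at least cover the logging crew's forgone profit from cutting 5→3: 92 + 28 = 120.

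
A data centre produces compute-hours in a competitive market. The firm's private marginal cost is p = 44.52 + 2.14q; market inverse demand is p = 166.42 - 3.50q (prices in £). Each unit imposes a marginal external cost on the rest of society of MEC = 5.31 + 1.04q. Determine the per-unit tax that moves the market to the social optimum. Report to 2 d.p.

Social marginal cost = private MC + MEC = 49.83 + 3.18q.
Set SMC = demand: 49.83 + 3.18q = 166.42 - 3.50q → q* = 17.4536.
The Pigouvian tax equals MEC at q*: 5.31 + 1.04×17.4536 = 23.4617.

tax = £23.46 per unit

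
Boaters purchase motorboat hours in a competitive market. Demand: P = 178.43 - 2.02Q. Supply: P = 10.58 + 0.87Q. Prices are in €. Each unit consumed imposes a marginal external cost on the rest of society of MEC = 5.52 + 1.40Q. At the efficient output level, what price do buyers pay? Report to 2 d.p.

Social marginal benefit = demand − MEC = 172.91 - 3.42Q.
Set SMB = MC: 172.91 - 3.42Q = 10.58 + 0.87Q → Q* = 37.8392.
Consumer price on the demand curve at Q*: 178.43 − 2.02×37.8392 = 101.9948.

P = €101.99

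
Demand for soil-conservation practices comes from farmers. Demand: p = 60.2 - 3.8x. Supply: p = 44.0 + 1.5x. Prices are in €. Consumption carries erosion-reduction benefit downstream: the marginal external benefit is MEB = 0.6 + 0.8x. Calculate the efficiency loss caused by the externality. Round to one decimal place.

DWL = €1.0

Market equilibrium (private): 44.0 + 1.5x = 60.2 - 3.8x → x_m = 3.0566.
Social marginal benefit = demand + MEB = 60.8 - 3.0x.
Set SMB = MC: 60.8 - 3.0x = 44.0 + 1.5x → x* = 3.7333.
Between x* and x_m the wedge SMB − MC runs linearly from 0 to MEB(x_m), so the loss is a triangle.
DWL = ½ × 0.6767 × 3.0453 = 1.0304.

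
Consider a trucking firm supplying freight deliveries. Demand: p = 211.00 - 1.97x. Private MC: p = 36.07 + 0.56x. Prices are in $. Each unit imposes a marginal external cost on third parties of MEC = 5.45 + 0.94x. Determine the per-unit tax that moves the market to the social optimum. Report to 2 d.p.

tax = $51.36 per unit

Social marginal cost = private MC + MEC = 41.52 + 1.50x.
Set SMC = demand: 41.52 + 1.50x = 211.00 - 1.97x → x* = 48.8415.
The Pigouvian tax equals MEC at x*: 5.45 + 0.94×48.8415 = 51.3610.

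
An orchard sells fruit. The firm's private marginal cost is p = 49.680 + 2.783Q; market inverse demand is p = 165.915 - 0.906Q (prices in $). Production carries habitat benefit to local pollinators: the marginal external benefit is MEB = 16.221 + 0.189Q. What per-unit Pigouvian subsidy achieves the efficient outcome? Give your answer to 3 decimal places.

subsidy = $23.374 per unit

Social marginal cost = private MC − MEB = 33.459 + 2.594Q.
Set SMC = demand: 33.459 + 2.594Q = 165.915 - 0.906Q → Q* = 37.8446.
The Pigouvian subsidy equals MEB at Q*: 16.221 + 0.189×37.8446 = 23.3736.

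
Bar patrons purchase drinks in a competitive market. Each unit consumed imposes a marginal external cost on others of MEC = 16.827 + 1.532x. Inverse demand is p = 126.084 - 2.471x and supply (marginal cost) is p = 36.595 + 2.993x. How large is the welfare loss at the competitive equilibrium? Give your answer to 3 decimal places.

Market equilibrium (private): 36.595 + 2.993x = 126.084 - 2.471x → x_m = 16.3779.
Social marginal benefit = demand − MEC = 109.257 - 4.003x.
Set SMB = MC: 109.257 - 4.003x = 36.595 + 2.993x → x* = 10.3862.
Height of the DWL triangle at x_m is MC(x_m) − SMB(x_m) = MEC(x_m) = 41.9180.
DWL = ½ × 5.9917 × 41.9180 = 125.5800.

DWL = 125.580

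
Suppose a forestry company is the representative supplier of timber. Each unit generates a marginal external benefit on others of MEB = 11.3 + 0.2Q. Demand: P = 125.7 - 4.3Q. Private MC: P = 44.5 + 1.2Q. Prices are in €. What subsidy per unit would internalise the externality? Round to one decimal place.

subsidy = €14.8 per unit

Social marginal cost = private MC − MEB = 33.2 + Q.
Set SMC = demand: 33.2 + Q = 125.7 - 4.3Q → Q* = 17.4528.
The Pigouvian subsidy equals MEB at Q*: 11.3 + 0.2×17.4528 = 14.7906.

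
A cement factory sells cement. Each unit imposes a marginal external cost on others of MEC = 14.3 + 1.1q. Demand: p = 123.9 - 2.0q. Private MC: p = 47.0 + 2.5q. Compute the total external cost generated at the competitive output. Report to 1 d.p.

Market equilibrium (private): 47.0 + 2.5q = 123.9 - 2.0q → q_m = 17.0889.
Total external cost = ∫₀^{q_m} (14.3 + 1.1q) dq = 14.3×17.0889 + ½×1.1×17.0889² = 404.9880.

405.0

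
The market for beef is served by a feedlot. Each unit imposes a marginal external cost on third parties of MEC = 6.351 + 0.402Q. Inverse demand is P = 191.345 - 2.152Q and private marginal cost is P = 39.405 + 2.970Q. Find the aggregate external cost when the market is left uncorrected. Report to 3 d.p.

365.270

Market equilibrium (private): 39.405 + 2.970Q = 191.345 - 2.152Q → Q_m = 29.6642.
Total external cost = ∫₀^{Q_m} (6.351 + 0.402Q) dQ = 6.351×29.6642 + ½×0.402×29.6642² = 365.2703.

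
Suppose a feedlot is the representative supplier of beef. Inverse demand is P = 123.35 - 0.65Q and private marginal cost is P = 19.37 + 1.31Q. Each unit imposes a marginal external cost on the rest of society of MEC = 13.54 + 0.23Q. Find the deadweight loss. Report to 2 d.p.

Market equilibrium (private): 19.37 + 1.31Q = 123.35 - 0.65Q → Q_m = 53.0510.
Social marginal cost = private MC + MEC = 32.91 + 1.54Q.
Set SMC = demand: 32.91 + 1.54Q = 123.35 - 0.65Q → Q* = 41.2968.
Between Q* and Q_m the wedge SMC − demand runs linearly from 0 to MEC(Q_m), so the loss is a triangle.
DWL = ½ × 11.7542 × 25.7417 = 151.2865.

DWL = 151.29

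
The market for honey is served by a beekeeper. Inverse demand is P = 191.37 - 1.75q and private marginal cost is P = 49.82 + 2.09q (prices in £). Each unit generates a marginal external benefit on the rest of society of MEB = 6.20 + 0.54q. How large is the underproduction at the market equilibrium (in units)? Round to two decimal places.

7.91 units

Market equilibrium (private): 49.82 + 2.09q = 191.37 - 1.75q → q_m = 36.8620.
Social marginal cost = private MC − MEB = 43.62 + 1.55q.
Set SMC = demand: 43.62 + 1.55q = 191.37 - 1.75q → q* = 44.7727.
Gap = |36.8620 − 44.7727| = 7.9107.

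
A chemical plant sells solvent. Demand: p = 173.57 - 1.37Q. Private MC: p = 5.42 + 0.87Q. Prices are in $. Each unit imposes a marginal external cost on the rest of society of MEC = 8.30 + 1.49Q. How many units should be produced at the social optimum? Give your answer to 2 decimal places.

Social marginal cost = private MC + MEC = 13.72 + 2.36Q.
Set SMC = demand: 13.72 + 2.36Q = 173.57 - 1.37Q → Q* = 42.8552.

Q* = 42.86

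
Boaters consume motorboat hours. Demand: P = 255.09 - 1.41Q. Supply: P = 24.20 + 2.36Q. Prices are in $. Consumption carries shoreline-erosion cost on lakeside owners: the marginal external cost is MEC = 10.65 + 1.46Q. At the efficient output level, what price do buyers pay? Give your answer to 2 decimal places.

Social marginal benefit = demand − MEC = 244.44 - 2.87Q.
Set SMB = MC: 244.44 - 2.87Q = 24.20 + 2.36Q → Q* = 42.1109.
Consumer price on the demand curve at Q*: 255.09 − 1.41×42.1109 = 195.7136.

P = $195.71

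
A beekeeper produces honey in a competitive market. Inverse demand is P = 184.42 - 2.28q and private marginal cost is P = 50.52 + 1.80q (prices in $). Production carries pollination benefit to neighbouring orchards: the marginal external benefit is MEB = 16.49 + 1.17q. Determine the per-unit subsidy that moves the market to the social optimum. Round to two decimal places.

subsidy = $76.96 per unit

Social marginal cost = private MC − MEB = 34.03 + 0.63q.
Set SMC = demand: 34.03 + 0.63q = 184.42 - 2.28q → q* = 51.6804.
The Pigouvian subsidy equals MEB at q*: 16.49 + 1.17×51.6804 = 76.9561.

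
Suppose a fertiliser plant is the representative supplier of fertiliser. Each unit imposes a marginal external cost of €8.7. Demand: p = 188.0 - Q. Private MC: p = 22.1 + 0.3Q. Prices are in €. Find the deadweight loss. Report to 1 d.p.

DWL = €29.1

Market equilibrium (private): 22.1 + 0.3Q = 188.0 - Q → Q_m = 127.6154.
Social marginal cost = private MC + MEC = 30.8 + 0.3Q.
Set SMC = demand: 30.8 + 0.3Q = 188.0 - Q → Q* = 120.9231.
The loss is the area between SMC and demand from Q* to Q_m; with linear curves that's a triangle of height MEC(Q_m).
DWL = ½ × 6.6923 × 8.7000 = 29.1115.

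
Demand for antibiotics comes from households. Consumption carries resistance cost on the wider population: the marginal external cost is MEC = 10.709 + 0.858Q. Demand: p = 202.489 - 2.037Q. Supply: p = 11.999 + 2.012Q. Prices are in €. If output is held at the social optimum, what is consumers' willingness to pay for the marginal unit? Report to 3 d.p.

Social marginal benefit = demand − MEC = 191.780 - 2.895Q.
Set SMB = MC: 191.780 - 2.895Q = 11.999 + 2.012Q → Q* = 36.6377.
Consumer price on the demand curve at Q*: 202.489 − 2.037×36.6377 = 127.8580.

P = €127.858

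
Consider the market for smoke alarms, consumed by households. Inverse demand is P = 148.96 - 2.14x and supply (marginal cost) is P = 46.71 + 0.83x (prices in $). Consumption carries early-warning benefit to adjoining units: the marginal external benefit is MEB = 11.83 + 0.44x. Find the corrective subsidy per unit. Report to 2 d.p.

Social marginal benefit = demand + MEB = 160.79 - 1.70x.
Set SMB = MC: 160.79 - 1.70x = 46.71 + 0.83x → x* = 45.0909.
The Pigouvian subsidy equals MEB at x*: 11.83 + 0.44×45.0909 = 31.6700.

subsidy = $31.67 per unit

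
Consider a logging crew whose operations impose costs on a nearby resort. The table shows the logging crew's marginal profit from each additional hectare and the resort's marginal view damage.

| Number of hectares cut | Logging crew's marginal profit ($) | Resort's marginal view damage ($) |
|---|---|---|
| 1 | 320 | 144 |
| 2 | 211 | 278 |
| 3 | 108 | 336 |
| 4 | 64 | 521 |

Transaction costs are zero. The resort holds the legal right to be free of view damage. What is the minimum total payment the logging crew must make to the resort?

Efficient level: marginal profit ≥ marginal view damage through level 1, so k* = 1.
With the resort holding the right, the logging crew must at least compensate total damage at k*: 144 = 144.

$144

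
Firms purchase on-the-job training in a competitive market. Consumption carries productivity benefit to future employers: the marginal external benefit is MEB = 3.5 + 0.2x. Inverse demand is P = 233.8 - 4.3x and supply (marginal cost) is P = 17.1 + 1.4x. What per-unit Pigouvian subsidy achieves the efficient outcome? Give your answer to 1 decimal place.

Social marginal benefit = demand + MEB = 237.3 - 4.1x.
Set SMB = MC: 237.3 - 4.1x = 17.1 + 1.4x → x* = 40.0364.
The Pigouvian subsidy equals MEB at x*: 3.5 + 0.2×40.0364 = 11.5073.

subsidy = 11.5 per unit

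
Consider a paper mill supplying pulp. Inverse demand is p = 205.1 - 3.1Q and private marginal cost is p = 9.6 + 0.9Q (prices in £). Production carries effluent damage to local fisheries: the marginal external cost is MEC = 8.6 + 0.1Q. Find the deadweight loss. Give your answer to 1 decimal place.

DWL = £22.2

Market equilibrium (private): 9.6 + 0.9Q = 205.1 - 3.1Q → Q_m = 48.8750.
Social marginal cost = private MC + MEC = 18.2 + Q.
Set SMC = demand: 18.2 + Q = 205.1 - 3.1Q → Q* = 45.5854.
The loss is the area between SMC and demand from Q* to Q_m; with linear curves that's a triangle of height MEC(Q_m).
DWL = ½ × 3.2896 × 13.4875 = 22.1842.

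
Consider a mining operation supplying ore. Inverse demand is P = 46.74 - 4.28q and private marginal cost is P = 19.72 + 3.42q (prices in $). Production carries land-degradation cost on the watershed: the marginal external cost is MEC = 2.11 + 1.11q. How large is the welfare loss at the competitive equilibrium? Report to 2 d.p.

Market equilibrium (private): 19.72 + 3.42q = 46.74 - 4.28q → q_m = 3.5091.
Social marginal cost = private MC + MEC = 21.83 + 4.53q.
Set SMC = demand: 21.83 + 4.53q = 46.74 - 4.28q → q* = 2.8275.
Between q* and q_m the wedge SMC − demand runs linearly from 0 to MEC(q_m), so the loss is a triangle.
DWL = ½ × 0.6816 × 6.0051 = 2.0465.

DWL = $2.05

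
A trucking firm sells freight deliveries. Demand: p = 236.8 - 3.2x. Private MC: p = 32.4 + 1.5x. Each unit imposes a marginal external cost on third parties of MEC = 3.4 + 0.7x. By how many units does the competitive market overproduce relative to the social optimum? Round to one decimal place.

6.3 units

Market equilibrium (private): 32.4 + 1.5x = 236.8 - 3.2x → x_m = 43.4894.
Social marginal cost = private MC + MEC = 35.8 + 2.2x.
Set SMC = demand: 35.8 + 2.2x = 236.8 - 3.2x → x* = 37.2222.
Gap = |43.4894 − 37.2222| = 6.2672.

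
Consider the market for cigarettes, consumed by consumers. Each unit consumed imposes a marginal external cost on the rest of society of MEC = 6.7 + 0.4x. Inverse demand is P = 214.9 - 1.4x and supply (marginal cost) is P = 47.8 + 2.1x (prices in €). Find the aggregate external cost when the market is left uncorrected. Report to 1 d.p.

Market equilibrium (private): 47.8 + 2.1x = 214.9 - 1.4x → x_m = 47.7429.
Total external cost = ∫₀^{x_m} (6.7 + 0.4x) dx = 6.7×47.7429 + ½×0.4×47.7429² = 775.7543.

€775.8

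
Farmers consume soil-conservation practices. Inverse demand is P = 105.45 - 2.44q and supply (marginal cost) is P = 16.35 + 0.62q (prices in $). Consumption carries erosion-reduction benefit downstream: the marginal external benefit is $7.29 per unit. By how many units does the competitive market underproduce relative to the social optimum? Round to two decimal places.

2.38 units

Market equilibrium (private): 16.35 + 0.62q = 105.45 - 2.44q → q_m = 29.1176.
Social marginal benefit = demand + MEB = 112.74 - 2.44q.
Set SMB = MC: 112.74 - 2.44q = 16.35 + 0.62q → q* = 31.5000.
Gap = |29.1176 − 31.5000| = 2.3824.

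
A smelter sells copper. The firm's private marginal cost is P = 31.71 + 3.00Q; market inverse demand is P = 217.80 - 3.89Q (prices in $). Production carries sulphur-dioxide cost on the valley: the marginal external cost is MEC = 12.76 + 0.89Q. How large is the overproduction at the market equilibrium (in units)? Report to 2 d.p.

Market equilibrium (private): 31.71 + 3.00Q = 217.80 - 3.89Q → Q_m = 27.0087.
Social marginal cost = private MC + MEC = 44.47 + 3.89Q.
Set SMC = demand: 44.47 + 3.89Q = 217.80 - 3.89Q → Q* = 22.2789.
Gap = |27.0087 − 22.2789| = 4.7298.

4.73 units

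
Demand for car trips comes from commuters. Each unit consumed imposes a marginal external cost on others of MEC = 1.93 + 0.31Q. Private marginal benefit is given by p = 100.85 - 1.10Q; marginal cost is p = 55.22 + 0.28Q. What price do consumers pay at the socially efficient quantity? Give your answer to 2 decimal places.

Social marginal benefit = demand − MEC = 98.92 - 1.41Q.
Set SMB = MC: 98.92 - 1.41Q = 55.22 + 0.28Q → Q* = 25.8580.
Consumer price on the demand curve at Q*: 100.85 − 1.10×25.8580 = 72.4062.

P = 72.41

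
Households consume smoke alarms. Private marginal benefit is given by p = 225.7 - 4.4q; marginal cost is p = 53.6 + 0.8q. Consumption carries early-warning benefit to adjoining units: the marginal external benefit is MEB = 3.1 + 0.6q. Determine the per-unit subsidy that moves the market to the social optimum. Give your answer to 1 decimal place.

Social marginal benefit = demand + MEB = 228.8 - 3.8q.
Set SMB = MC: 228.8 - 3.8q = 53.6 + 0.8q → q* = 38.0870.
The Pigouvian subsidy equals MEB at q*: 3.1 + 0.6×38.0870 = 25.9522.

subsidy = 26.0 per unit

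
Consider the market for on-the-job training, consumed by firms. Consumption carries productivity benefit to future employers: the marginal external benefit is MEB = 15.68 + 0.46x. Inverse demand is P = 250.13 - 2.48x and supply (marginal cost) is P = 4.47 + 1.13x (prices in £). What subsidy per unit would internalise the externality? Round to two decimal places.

Social marginal benefit = demand + MEB = 265.81 - 2.02x.
Set SMB = MC: 265.81 - 2.02x = 4.47 + 1.13x → x* = 82.9651.
The Pigouvian subsidy equals MEB at x*: 15.68 + 0.46×82.9651 = 53.8439.

subsidy = £53.84 per unit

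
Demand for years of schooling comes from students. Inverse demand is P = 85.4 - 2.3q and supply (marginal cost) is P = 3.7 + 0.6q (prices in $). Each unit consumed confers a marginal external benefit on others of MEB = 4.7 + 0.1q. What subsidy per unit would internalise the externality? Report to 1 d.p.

Social marginal benefit = demand + MEB = 90.1 - 2.2q.
Set SMB = MC: 90.1 - 2.2q = 3.7 + 0.6q → q* = 30.8571.
The Pigouvian subsidy equals MEB at q*: 4.7 + 0.1×30.8571 = 7.7857.

subsidy = $7.8 per unit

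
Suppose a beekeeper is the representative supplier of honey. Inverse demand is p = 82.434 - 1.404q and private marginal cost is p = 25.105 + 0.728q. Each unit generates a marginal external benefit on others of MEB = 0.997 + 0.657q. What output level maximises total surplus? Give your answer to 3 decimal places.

Social marginal cost = private MC − MEB = 24.108 + 0.071q.
Set SMC = demand: 24.108 + 0.071q = 82.434 - 1.404q → q* = 39.5431.

q* = 39.543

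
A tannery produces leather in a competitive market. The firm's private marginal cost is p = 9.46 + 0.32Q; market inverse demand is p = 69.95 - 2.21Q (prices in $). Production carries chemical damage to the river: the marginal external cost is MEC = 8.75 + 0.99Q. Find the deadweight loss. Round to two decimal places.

DWL = $149.30

Market equilibrium (private): 9.46 + 0.32Q = 69.95 - 2.21Q → Q_m = 23.9091.
Social marginal cost = private MC + MEC = 18.21 + 1.31Q.
Set SMC = demand: 18.21 + 1.31Q = 69.95 - 2.21Q → Q* = 14.6989.
Between Q* and Q_m the wedge SMC − demand runs linearly from 0 to MEC(Q_m), so the loss is a triangle.
DWL = ½ × 9.2102 × 32.4200 = 149.2973.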